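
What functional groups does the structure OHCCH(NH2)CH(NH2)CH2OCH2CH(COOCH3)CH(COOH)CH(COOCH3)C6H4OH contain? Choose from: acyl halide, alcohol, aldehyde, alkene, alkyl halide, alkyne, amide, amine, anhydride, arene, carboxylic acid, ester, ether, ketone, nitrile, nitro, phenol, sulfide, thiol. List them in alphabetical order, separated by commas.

Taking each segment in turn:
  OHC: terminal –CHO: carbonyl C bonded to H and C → aldehyde.
  CH(NH2): –NH2 on an sp³ carbon with no adjacent C=O → amine.
  CH(NH2): –NH2 on an sp³ carbon with no adjacent C=O → amine.
  CH2OCH2: C–O–C with sp³ carbons on both sides and no adjacent C=O → ether.
  CH(COOCH3): pendant –COOCH3: carbonyl C bonded to C and –OCH3 → ester.
  CH(COOH): pendant –COOH: carbonyl C bonded to C and –OH → carboxylic acid.
  CH(COOCH3): pendant –COOCH3: carbonyl C bonded to C and –OCH3 → ester.
  C6H4OH: –OH attached directly to an aromatic ring → phenol (not alcohol); the ring itself is an arene.

aldehyde, amine, arene, carboxylic acid, ester, ether, phenol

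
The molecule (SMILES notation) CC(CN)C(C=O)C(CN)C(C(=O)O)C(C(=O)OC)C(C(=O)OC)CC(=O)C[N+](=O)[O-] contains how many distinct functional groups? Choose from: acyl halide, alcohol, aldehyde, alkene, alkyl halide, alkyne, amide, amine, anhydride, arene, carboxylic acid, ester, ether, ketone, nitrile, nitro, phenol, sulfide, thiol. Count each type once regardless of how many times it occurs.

pendant –CH2NH2: N on sp³ C, no adjacent C=O → amine.
pendant –CHO: carbonyl C bonded to C and H → aldehyde.
pendant –CH2NH2: N on sp³ C, no adjacent C=O → amine.
pendant –COOH: carbonyl C bonded to C and –OH → carboxylic acid.
pendant –COOCH3: carbonyl C bonded to C and –OCH3 → ester.
pendant –COOCH3: carbonyl C bonded to C and –OCH3 → ester.
–C(=O)– with carbon on both sides → ketone.
–NO2 on carbon → nitro group.
Distinct types present: aldehyde, amine, carboxylic acid, ester, ketone, nitro.

6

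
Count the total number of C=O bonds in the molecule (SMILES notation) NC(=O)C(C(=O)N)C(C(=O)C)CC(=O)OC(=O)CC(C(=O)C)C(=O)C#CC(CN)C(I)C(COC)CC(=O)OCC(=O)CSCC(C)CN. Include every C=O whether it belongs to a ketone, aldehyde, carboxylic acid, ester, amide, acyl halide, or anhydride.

9

H2NCO: amide, 1 C=O (running total 1).
CH(CONH2): amide, 1 C=O (running total 2).
CH(COCH3): ketone, 1 C=O (running total 3).
CH2CO-O-COCH2: anhydride, 2 C=O (running total 5).
CH(COCH3): ketone, 1 C=O (running total 6).
CO: ketone, 1 C=O (running total 7).
CH2COOCH2: ester, 1 C=O (running total 8).
CO: ketone, 1 C=O (running total 9).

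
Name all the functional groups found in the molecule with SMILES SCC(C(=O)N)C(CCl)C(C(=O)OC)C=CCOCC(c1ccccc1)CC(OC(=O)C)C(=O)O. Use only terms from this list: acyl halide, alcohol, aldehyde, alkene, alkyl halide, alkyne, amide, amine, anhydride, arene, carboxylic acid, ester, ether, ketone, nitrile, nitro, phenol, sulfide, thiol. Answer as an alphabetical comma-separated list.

alkene, alkyl halide, amide, arene, carboxylic acid, ester, ether, thiol

Reading the structure from left to right:
  HSCH2: –SH on an sp³ carbon → thiol.
  CH(CONH2): pendant –CONH2: carbonyl C bonded to C and N → amide.
  CH(CH2Cl): pendant –CH2X: halogen on sp³ carbon → alkyl halide.
  CH(COOCH3): pendant –COOCH3: carbonyl C bonded to C and –OCH3 → ester.
  CH=CH: C=C double bond → alkene.
  CH2OCH2: C–O–C with sp³ carbons on both sides and no adjacent C=O → ether.
  CH(C6H5): pendant –C6H5: benzene ring → arene.
  CH(OCOCH3): pendant –OC(=O)CH3: an acyloxy group → ester.
  COOH: –COOH: carbonyl C bonded to –OH and C → carboxylic acid (the –OH is not a separate alcohol).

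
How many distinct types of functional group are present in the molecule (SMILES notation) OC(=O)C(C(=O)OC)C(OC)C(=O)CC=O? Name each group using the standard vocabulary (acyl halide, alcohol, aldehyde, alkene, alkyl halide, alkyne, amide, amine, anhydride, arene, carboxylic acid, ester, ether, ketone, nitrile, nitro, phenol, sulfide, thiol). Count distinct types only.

–COOH: carbonyl C bonded to –OH and C → carboxylic acid (the –OH is not a separate alcohol).
pendant –COOCH3: carbonyl C bonded to C and –OCH3 → ester.
pendant –OCH3: C–O–C with sp³ C, no adjacent C=O → ether.
–C(=O)– with carbon on both sides → ketone.
terminal –CHO: carbonyl C bonded to H and C → aldehyde.
Distinct types present: aldehyde, carboxylic acid, ester, ether, ketone.

5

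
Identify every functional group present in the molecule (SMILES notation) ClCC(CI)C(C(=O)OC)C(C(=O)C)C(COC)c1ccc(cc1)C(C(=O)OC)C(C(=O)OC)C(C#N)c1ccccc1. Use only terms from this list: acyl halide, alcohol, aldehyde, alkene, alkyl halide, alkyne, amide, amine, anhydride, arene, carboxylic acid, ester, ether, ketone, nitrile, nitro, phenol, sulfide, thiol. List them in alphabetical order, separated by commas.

alkyl halide, arene, ester, ether, ketone, nitrile

Taking each segment in turn:
  ClCH2: halogen on an sp³ carbon → alkyl halide.
  CH(CH2I): pendant –CH2X: halogen on sp³ carbon → alkyl halide.
  CH(COOCH3): pendant –COOCH3: carbonyl C bonded to C and –OCH3 → ester.
  CH(COCH3): pendant –COCH3: carbonyl C bonded to two carbons → ketone.
  CH(CH2OCH3): pendant –CH2OCH3: C–O–C linkage → ether.
  C6H4: para-disubstituted benzene ring → arene.
  CH(COOCH3): pendant –COOCH3: carbonyl C bonded to C and –OCH3 → ester.
  CH(COOCH3): pendant –COOCH3: carbonyl C bonded to C and –OCH3 → ester.
  CH(CN): pendant –C≡N: nitrile.
  C6H5: –C6H5 phenyl ring → arene.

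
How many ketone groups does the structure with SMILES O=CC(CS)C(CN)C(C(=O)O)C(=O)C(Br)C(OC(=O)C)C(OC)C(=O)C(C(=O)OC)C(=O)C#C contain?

Taking each segment in turn:
  OHC: terminal –CHO: carbonyl C bonded to H and C → aldehyde.
  CH(CH2SH): pendant –CH2SH → thiol.
  CH(CH2NH2): pendant –CH2NH2: N on sp³ C, no adjacent C=O → amine.
  CH(COOH): pendant –COOH: carbonyl C bonded to C and –OH → carboxylic acid.
  CO: –C(=O)– with carbon on both sides → ketone.
  CH(Br): halogen on an sp³ carbon → alkyl halide.
  CH(OCOCH3): pendant –OC(=O)CH3: an acyloxy group → ester.
  CH(OCH3): pendant –OCH3: C–O–C with sp³ C, no adjacent C=O → ether.
  CO: –C(=O)– with carbon on both sides → ketone.
  CH(COOCH3): pendant –COOCH3: carbonyl C bonded to C and –OCH3 → ester.
  CO: –C(=O)– with carbon on both sides → ketone.
  C≡CH: C≡C triple bond → alkyne.
Ketone appears at: CO, CO, CO → 3.

3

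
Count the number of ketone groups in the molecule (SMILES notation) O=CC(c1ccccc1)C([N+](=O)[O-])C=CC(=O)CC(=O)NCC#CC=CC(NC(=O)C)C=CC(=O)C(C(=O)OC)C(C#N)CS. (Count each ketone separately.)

terminal –CHO: carbonyl C bonded to H and C → aldehyde.
pendant –C6H5: benzene ring → arene.
–NO2 on an sp³ carbon → nitro (the N=O is not a carbonyl).
C=C double bond → alkene.
–C(=O)– with carbon on both sides → ketone.
–C(=O)–N– linkage → amide (the N is not an amine).
C≡C triple bond → alkyne.
C=C double bond → alkene.
pendant –NHC(=O)CH3: N bonded to a carbonyl → amide (not amine).
C=C double bond → alkene.
–C(=O)– with carbon on both sides → ketone.
pendant –COOCH3: carbonyl C bonded to C and –OCH3 → ester.
pendant –C≡N: nitrile.
–SH on an sp³ carbon → thiol.
Ketone appears at: CO, CO → 2.

2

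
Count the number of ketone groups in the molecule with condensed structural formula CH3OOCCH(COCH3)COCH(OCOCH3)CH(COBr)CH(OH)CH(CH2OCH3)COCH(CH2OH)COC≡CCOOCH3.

CH3O–C(=O)–: carbonyl C bonded to C and to –OCH3 → ester (not ketone + ether).
pendant –COCH3: carbonyl C bonded to two carbons → ketone.
–C(=O)– with carbon on both sides → ketone.
pendant –OC(=O)CH3: an acyloxy group → ester.
pendant –C(=O)X: carbonyl C bonded to C and halogen → acyl halide.
–OH on an sp³ carbon → alcohol (secondary).
pendant –CH2OCH3: C–O–C linkage → ether.
–C(=O)– with carbon on both sides → ketone.
pendant –CH2OH on an sp³ backbone C → alcohol.
–C(=O)– with carbon on both sides → ketone.
C≡C triple bond → alkyne.
–C(=O)OCH3: carbonyl C bonded to C and to –OCH3 → ester (not ketone + ether).
Ketone appears at: CH(COCH3), CO, CO, CO → 4.

4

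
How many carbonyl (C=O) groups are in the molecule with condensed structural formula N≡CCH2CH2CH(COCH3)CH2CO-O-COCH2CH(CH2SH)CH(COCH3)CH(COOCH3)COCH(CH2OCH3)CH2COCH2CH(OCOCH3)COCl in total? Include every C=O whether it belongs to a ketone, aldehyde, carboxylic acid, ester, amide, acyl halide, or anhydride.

9

CH(COCH3): ketone, 1 C=O (running total 1).
CH2CO-O-COCH2: anhydride, 2 C=O (running total 3).
CH(COCH3): ketone, 1 C=O (running total 4).
CH(COOCH3): ester, 1 C=O (running total 5).
CO: ketone, 1 C=O (running total 6).
CO: ketone, 1 C=O (running total 7).
CH(OCOCH3): ester, 1 C=O (running total 8).
COCl: acyl halide, 1 C=O (running total 9).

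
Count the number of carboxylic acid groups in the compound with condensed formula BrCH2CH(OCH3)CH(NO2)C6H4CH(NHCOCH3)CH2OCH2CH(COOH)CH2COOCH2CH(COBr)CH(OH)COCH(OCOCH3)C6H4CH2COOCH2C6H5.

Reading the structure from left to right:
  BrCH2: halogen on an sp³ carbon → alkyl halide.
  CH(OCH3): pendant –OCH3: C–O–C with sp³ C, no adjacent C=O → ether.
  CH(NO2): –NO2 on an sp³ carbon → nitro (the N=O is not a carbonyl).
  C6H4: para-disubstituted benzene ring → arene.
  CH(NHCOCH3): pendant –NHC(=O)CH3: N bonded to a carbonyl → amide (not amine).
  CH2OCH2: C–O–C with sp³ carbons on both sides and no adjacent C=O → ether.
  CH(COOH): pendant –COOH: carbonyl C bonded to C and –OH → carboxylic acid.
  CH2COOCH2: –C(=O)–O–C with C on the carbonyl side → ester.
  CH(COBr): pendant –C(=O)X: carbonyl C bonded to C and halogen → acyl halide.
  CH(OH): –OH on an sp³ carbon → alcohol (secondary).
  CO: –C(=O)– with carbon on both sides → ketone.
  CH(OCOCH3): pendant –OC(=O)CH3: an acyloxy group → ester.
  C6H4: para-disubstituted benzene ring → arene.
  CH2COOCH2: –C(=O)–O–C with C on the carbonyl side → ester.
  C6H5: –C6H5 phenyl ring → arene.
Carboxylic acid appears at: CH(COOH) → 1.

1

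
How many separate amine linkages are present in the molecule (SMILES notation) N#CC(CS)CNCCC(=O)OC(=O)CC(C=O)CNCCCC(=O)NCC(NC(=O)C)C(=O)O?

Taking each segment in turn:
  N≡C: N≡C–: carbon triple-bonded to nitrogen → nitrile.
  CH(CH2SH): pendant –CH2SH → thiol.
  CH2NHCH2: C–N–C with sp³ carbons and no adjacent C=O → amine (secondary).
  CH2CO-O-COCH2: two acyl groups sharing one oxygen, –C(=O)–O–C(=O)– → anhydride.
  CH(CHO): pendant –CHO: carbonyl C bonded to C and H → aldehyde.
  CH2NHCH2: C–N–C with sp³ carbons and no adjacent C=O → amine (secondary).
  CH2CONHCH2: –C(=O)–N– linkage → amide (the N is not an amine).
  CH(NHCOCH3): pendant –NHC(=O)CH3: N bonded to a carbonyl → amide (not amine).
  COOH: –COOH: carbonyl C bonded to –OH and C → carboxylic acid (the –OH is not a separate alcohol).
Amine appears at: CH2NHCH2, CH2NHCH2 → 2.

2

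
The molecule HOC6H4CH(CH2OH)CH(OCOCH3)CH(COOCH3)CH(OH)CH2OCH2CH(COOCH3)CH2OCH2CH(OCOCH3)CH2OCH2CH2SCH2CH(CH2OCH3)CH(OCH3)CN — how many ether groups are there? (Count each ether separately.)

5

Working along the chain:
  HOC6H4: –OH attached directly to an aromatic ring → phenol (not alcohol); the ring itself is an arene.
  CH(CH2OH): pendant –CH2OH on an sp³ backbone C → alcohol.
  CH(OCOCH3): pendant –OC(=O)CH3: an acyloxy group → ester.
  CH(COOCH3): pendant –COOCH3: carbonyl C bonded to C and –OCH3 → ester.
  CH(OH): –OH on an sp³ carbon → alcohol (secondary).
  CH2OCH2: C–O–C with sp³ carbons on both sides and no adjacent C=O → ether.
  CH(COOCH3): pendant –COOCH3: carbonyl C bonded to C and –OCH3 → ester.
  CH2OCH2: C–O–C with sp³ carbons on both sides and no adjacent C=O → ether.
  CH(OCOCH3): pendant –OC(=O)CH3: an acyloxy group → ester.
  CH2OCH2: C–O–C with sp³ carbons on both sides and no adjacent C=O → ether.
  CH2SCH2: C–S–C linkage → sulfide (thioether).
  CH(CH2OCH3): pendant –CH2OCH3: C–O–C linkage → ether.
  CH(OCH3): pendant –OCH3: C–O–C with sp³ C, no adjacent C=O → ether.
  CN: –C≡N: carbon triple-bonded to nitrogen → nitrile.
Ether appears at: CH2OCH2, CH2OCH2, CH2OCH2, CH(CH2OCH3), CH(OCH3) → 5.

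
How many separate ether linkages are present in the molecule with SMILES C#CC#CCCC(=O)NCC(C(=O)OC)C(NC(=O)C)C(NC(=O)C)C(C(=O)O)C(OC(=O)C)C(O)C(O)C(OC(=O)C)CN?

0

C≡C triple bond → alkyne.
C≡C triple bond → alkyne.
–C(=O)–N– linkage → amide (the N is not an amine).
pendant –COOCH3: carbonyl C bonded to C and –OCH3 → ester.
pendant –NHC(=O)CH3: N bonded to a carbonyl → amide (not amine).
pendant –NHC(=O)CH3: N bonded to a carbonyl → amide (not amine).
pendant –COOH: carbonyl C bonded to C and –OH → carboxylic acid.
pendant –OC(=O)CH3: an acyloxy group → ester.
–OH on an sp³ carbon → alcohol (secondary).
–OH on an sp³ carbon → alcohol (secondary).
pendant –OC(=O)CH3: an acyloxy group → ester.
–NH2 on an sp³ carbon with no adjacent C=O → amine.
No segment is a ether: CH(COOCH3) is ester, not ether; CH(OCOCH3) is ester, not ether; CH(OH) is alcohol, not ether. → 0.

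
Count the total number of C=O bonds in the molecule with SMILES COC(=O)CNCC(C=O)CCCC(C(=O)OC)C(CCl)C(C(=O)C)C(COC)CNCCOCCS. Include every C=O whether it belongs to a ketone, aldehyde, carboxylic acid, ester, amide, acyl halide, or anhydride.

CH3OOC: ester, 1 C=O (running total 1).
CH(CHO): aldehyde, 1 C=O (running total 2).
CH(COOCH3): ester, 1 C=O (running total 3).
CH(COCH3): ketone, 1 C=O (running total 4).

4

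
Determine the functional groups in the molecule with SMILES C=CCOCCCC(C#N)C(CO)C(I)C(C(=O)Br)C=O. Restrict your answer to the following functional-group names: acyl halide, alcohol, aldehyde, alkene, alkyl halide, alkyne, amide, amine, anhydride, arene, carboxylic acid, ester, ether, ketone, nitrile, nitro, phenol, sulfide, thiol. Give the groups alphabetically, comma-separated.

Reading the structure from left to right:
  CH2=CH: C=C double bond → alkene.
  CH2OCH2: C–O–C with sp³ carbons on both sides and no adjacent C=O → ether.
  CH(CN): pendant –C≡N: nitrile.
  CH(CH2OH): pendant –CH2OH on an sp³ backbone C → alcohol.
  CH(I): halogen on an sp³ carbon → alkyl halide.
  CH(COBr): pendant –C(=O)X: carbonyl C bonded to C and halogen → acyl halide.
  CHO: terminal –CHO: carbonyl C bonded to H and C → aldehyde.

acyl halide, alcohol, aldehyde, alkene, alkyl halide, ether, nitrile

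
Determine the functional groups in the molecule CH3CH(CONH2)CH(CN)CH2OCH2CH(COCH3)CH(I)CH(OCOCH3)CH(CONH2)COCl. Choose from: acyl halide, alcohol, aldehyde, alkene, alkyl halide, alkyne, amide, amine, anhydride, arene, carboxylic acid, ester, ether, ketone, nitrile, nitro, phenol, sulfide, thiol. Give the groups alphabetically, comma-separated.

Working along the chain:
  CH(CONH2): pendant –CONH2: carbonyl C bonded to C and N → amide.
  CH(CN): pendant –C≡N: nitrile.
  CH2OCH2: C–O–C with sp³ carbons on both sides and no adjacent C=O → ether.
  CH(COCH3): pendant –COCH3: carbonyl C bonded to two carbons → ketone.
  CH(I): halogen on an sp³ carbon → alkyl halide.
  CH(OCOCH3): pendant –OC(=O)CH3: an acyloxy group → ester.
  CH(CONH2): pendant –CONH2: carbonyl C bonded to C and N → amide.
  COCl: –C(=O)Cl: carbonyl C bonded to C and to a halogen → acyl halide (not alkyl halide).

acyl halide, alkyl halide, amide, ester, ether, ketone, nitrile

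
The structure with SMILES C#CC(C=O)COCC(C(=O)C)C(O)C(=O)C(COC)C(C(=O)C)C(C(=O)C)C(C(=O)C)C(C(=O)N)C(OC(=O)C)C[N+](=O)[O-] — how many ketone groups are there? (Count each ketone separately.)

C≡C triple bond → alkyne.
pendant –CHO: carbonyl C bonded to C and H → aldehyde.
C–O–C with sp³ carbons on both sides and no adjacent C=O → ether.
pendant –COCH3: carbonyl C bonded to two carbons → ketone.
–OH on an sp³ carbon → alcohol (secondary).
–C(=O)– with carbon on both sides → ketone.
pendant –CH2OCH3: C–O–C linkage → ether.
pendant –COCH3: carbonyl C bonded to two carbons → ketone.
pendant –COCH3: carbonyl C bonded to two carbons → ketone.
pendant –COCH3: carbonyl C bonded to two carbons → ketone.
pendant –CONH2: carbonyl C bonded to C and N → amide.
pendant –OC(=O)CH3: an acyloxy group → ester.
–NO2 on carbon → nitro group.
Ketone appears at: CH(COCH3), CO, CH(COCH3), CH(COCH3), CH(COCH3) → 5.

5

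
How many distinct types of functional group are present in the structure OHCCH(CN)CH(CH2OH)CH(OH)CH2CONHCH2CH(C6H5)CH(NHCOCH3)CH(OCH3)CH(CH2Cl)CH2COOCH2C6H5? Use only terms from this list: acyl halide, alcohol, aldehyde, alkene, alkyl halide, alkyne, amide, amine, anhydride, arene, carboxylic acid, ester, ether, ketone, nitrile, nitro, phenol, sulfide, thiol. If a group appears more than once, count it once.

terminal –CHO: carbonyl C bonded to H and C → aldehyde.
pendant –C≡N: nitrile.
pendant –CH2OH on an sp³ backbone C → alcohol.
–OH on an sp³ carbon → alcohol (secondary).
–C(=O)–N– linkage → amide (the N is not an amine).
pendant –C6H5: benzene ring → arene.
pendant –NHC(=O)CH3: N bonded to a carbonyl → amide (not amine).
pendant –OCH3: C–O–C with sp³ C, no adjacent C=O → ether.
pendant –CH2X: halogen on sp³ carbon → alkyl halide.
–C(=O)–O–C with C on the carbonyl side → ester.
–C6H5 phenyl ring → arene.
Distinct types present: alcohol, aldehyde, alkyl halide, amide, arene, ester, ether, nitrile.

8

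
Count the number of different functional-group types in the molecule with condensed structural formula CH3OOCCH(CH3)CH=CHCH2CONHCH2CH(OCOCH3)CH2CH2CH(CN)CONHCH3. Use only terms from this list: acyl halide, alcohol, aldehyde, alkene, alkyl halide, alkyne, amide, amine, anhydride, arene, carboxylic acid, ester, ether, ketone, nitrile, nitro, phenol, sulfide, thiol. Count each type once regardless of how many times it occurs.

4

Working along the chain:
  CH3OOC: CH3O–C(=O)–: carbonyl C bonded to C and to –OCH3 → ester (not ketone + ether).
  CH=CH: C=C double bond → alkene.
  CH2CONHCH2: –C(=O)–N– linkage → amide (the N is not an amine).
  CH(OCOCH3): pendant –OC(=O)CH3: an acyloxy group → ester.
  CH(CN): pendant –C≡N: nitrile.
  CONHCH3: –C(=O)NHCH3: carbonyl C bonded to C and to N → amide (the N is not an amine).
Distinct types present: alkene, amide, ester, nitrile.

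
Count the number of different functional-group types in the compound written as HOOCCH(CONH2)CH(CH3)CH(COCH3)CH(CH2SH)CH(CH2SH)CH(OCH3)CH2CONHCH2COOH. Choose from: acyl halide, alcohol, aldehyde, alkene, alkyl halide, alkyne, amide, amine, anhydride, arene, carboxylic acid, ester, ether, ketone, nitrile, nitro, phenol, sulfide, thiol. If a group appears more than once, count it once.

–COOH: carbonyl C bonded to –OH and C → carboxylic acid (the –OH is not a separate alcohol).
pendant –CONH2: carbonyl C bonded to C and N → amide.
pendant –COCH3: carbonyl C bonded to two carbons → ketone.
pendant –CH2SH → thiol.
pendant –CH2SH → thiol.
pendant –OCH3: C–O–C with sp³ C, no adjacent C=O → ether.
–C(=O)–N– linkage → amide (the N is not an amine).
–COOH: carbonyl C bonded to –OH and C → carboxylic acid (the –OH is not a separate alcohol).
Distinct types present: amide, carboxylic acid, ether, ketone, thiol.

5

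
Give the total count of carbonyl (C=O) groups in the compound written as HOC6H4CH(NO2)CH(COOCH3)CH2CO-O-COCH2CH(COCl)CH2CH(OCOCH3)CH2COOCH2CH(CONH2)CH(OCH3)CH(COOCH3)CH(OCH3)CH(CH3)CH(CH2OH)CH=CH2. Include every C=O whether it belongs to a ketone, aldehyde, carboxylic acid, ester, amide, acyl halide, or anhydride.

CH(COOCH3): ester, 1 C=O (running total 1).
CH2CO-O-COCH2: anhydride, 2 C=O (running total 3).
CH(COCl): acyl halide, 1 C=O (running total 4).
CH(OCOCH3): ester, 1 C=O (running total 5).
CH2COOCH2: ester, 1 C=O (running total 6).
CH(CONH2): amide, 1 C=O (running total 7).
CH(COOCH3): ester, 1 C=O (running total 8).

8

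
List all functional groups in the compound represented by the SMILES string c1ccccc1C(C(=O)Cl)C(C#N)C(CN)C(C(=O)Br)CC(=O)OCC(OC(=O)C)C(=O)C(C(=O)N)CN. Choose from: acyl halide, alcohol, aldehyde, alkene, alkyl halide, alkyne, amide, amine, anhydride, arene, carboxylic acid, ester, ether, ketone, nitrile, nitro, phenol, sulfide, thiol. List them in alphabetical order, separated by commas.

acyl halide, amide, amine, arene, ester, ketone, nitrile

C6H5– phenyl ring → arene.
pendant –C(=O)X: carbonyl C bonded to C and halogen → acyl halide.
pendant –C≡N: nitrile.
pendant –CH2NH2: N on sp³ C, no adjacent C=O → amine.
pendant –C(=O)X: carbonyl C bonded to C and halogen → acyl halide.
–C(=O)–O–C with C on the carbonyl side → ester.
pendant –OC(=O)CH3: an acyloxy group → ester.
–C(=O)– with carbon on both sides → ketone.
pendant –CONH2: carbonyl C bonded to C and N → amide.
–NH2 on an sp³ carbon with no adjacent C=O → amine.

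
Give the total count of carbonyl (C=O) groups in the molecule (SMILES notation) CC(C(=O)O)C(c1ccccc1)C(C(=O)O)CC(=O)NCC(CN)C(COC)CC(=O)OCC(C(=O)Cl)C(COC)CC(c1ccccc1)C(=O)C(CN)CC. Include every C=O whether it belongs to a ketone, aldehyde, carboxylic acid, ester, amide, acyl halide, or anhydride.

6

CH(COOH): carboxylic acid, 1 C=O (running total 1).
CH(COOH): carboxylic acid, 1 C=O (running total 2).
CH2CONHCH2: amide, 1 C=O (running total 3).
CH2COOCH2: ester, 1 C=O (running total 4).
CH(COCl): acyl halide, 1 C=O (running total 5).
CO: ketone, 1 C=O (running total 6).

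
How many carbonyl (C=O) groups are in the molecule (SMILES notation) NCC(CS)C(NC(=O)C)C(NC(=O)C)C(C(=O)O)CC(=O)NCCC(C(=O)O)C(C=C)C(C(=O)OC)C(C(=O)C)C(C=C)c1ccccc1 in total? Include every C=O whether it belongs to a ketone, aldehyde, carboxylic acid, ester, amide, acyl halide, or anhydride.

CH(NHCOCH3): amide, 1 C=O (running total 1).
CH(NHCOCH3): amide, 1 C=O (running total 2).
CH(COOH): carboxylic acid, 1 C=O (running total 3).
CH2CONHCH2: amide, 1 C=O (running total 4).
CH(COOH): carboxylic acid, 1 C=O (running total 5).
CH(COOCH3): ester, 1 C=O (running total 6).
CH(COCH3): ketone, 1 C=O (running total 7).

7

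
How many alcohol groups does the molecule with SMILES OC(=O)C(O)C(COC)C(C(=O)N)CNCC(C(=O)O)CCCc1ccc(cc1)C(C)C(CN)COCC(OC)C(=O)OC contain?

Taking each segment in turn:
  HOOC: –COOH: carbonyl C bonded to –OH and C → carboxylic acid (the –OH is not a separate alcohol).
  CH(OH): –OH on an sp³ carbon → alcohol (secondary).
  CH(CH2OCH3): pendant –CH2OCH3: C–O–C linkage → ether.
  CH(CONH2): pendant –CONH2: carbonyl C bonded to C and N → amide.
  CH2NHCH2: C–N–C with sp³ carbons and no adjacent C=O → amine (secondary).
  CH(COOH): pendant –COOH: carbonyl C bonded to C and –OH → carboxylic acid.
  C6H4: para-disubstituted benzene ring → arene.
  CH(CH2NH2): pendant –CH2NH2: N on sp³ C, no adjacent C=O → amine.
  CH2OCH2: C–O–C with sp³ carbons on both sides and no adjacent C=O → ether.
  CH(OCH3): pendant –OCH3: C–O–C with sp³ C, no adjacent C=O → ether.
  COOCH3: –C(=O)OCH3: carbonyl C bonded to C and to –OCH3 → ester (not ketone + ether).
Alcohol appears at: CH(OH) → 1.

1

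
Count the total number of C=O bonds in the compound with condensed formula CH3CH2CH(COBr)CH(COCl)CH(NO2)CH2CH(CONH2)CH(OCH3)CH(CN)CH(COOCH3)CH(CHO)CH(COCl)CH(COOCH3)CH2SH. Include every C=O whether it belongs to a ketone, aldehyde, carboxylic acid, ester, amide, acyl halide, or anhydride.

CH(COBr): acyl halide, 1 C=O (running total 1).
CH(COCl): acyl halide, 1 C=O (running total 2).
CH(CONH2): amide, 1 C=O (running total 3).
CH(COOCH3): ester, 1 C=O (running total 4).
CH(CHO): aldehyde, 1 C=O (running total 5).
CH(COCl): acyl halide, 1 C=O (running total 6).
CH(COOCH3): ester, 1 C=O (running total 7).

7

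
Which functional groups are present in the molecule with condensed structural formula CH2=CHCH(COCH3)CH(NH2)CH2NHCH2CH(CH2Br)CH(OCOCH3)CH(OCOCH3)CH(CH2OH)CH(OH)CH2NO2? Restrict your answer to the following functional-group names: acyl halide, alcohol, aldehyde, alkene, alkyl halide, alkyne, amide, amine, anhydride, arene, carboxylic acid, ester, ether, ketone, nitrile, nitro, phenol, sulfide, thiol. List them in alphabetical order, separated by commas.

C=C double bond → alkene.
pendant –COCH3: carbonyl C bonded to two carbons → ketone.
–NH2 on an sp³ carbon with no adjacent C=O → amine.
C–N–C with sp³ carbons and no adjacent C=O → amine (secondary).
pendant –CH2X: halogen on sp³ carbon → alkyl halide.
pendant –OC(=O)CH3: an acyloxy group → ester.
pendant –OC(=O)CH3: an acyloxy group → ester.
pendant –CH2OH on an sp³ backbone C → alcohol.
–OH on an sp³ carbon → alcohol (secondary).
–NO2 on carbon → nitro group.

alcohol, alkene, alkyl halide, amine, ester, ketone, nitro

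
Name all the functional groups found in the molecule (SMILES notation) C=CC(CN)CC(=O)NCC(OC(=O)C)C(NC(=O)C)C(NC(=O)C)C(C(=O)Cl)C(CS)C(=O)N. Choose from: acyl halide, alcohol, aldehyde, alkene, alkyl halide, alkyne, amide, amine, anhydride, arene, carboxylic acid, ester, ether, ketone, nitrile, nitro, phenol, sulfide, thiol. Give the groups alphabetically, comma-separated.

C=C double bond → alkene.
pendant –CH2NH2: N on sp³ C, no adjacent C=O → amine.
–C(=O)–N– linkage → amide (the N is not an amine).
pendant –OC(=O)CH3: an acyloxy group → ester.
pendant –NHC(=O)CH3: N bonded to a carbonyl → amide (not amine).
pendant –NHC(=O)CH3: N bonded to a carbonyl → amide (not amine).
pendant –C(=O)X: carbonyl C bonded to C and halogen → acyl halide.
pendant –CH2SH → thiol.
–C(=O)NH2: carbonyl C bonded to C and to N → amide (the N is not a separate amine).

acyl halide, alkene, amide, amine, ester, thiol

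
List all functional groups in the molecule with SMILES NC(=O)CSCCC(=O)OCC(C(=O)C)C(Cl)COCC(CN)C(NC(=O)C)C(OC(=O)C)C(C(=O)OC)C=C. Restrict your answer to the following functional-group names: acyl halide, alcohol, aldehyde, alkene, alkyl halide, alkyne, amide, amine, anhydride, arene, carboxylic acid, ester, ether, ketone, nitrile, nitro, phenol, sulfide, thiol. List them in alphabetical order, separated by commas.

alkene, alkyl halide, amide, amine, ester, ether, ketone, sulfide

Reading the structure from left to right:
  H2NCO: –C(=O)NH2: carbonyl C bonded to C and to N → amide (the N is not a separate amine).
  CH2SCH2: C–S–C linkage → sulfide (thioether).
  CH2COOCH2: –C(=O)–O–C with C on the carbonyl side → ester.
  CH(COCH3): pendant –COCH3: carbonyl C bonded to two carbons → ketone.
  CH(Cl): halogen on an sp³ carbon → alkyl halide.
  CH2OCH2: C–O–C with sp³ carbons on both sides and no adjacent C=O → ether.
  CH(CH2NH2): pendant –CH2NH2: N on sp³ C, no adjacent C=O → amine.
  CH(NHCOCH3): pendant –NHC(=O)CH3: N bonded to a carbonyl → amide (not amine).
  CH(OCOCH3): pendant –OC(=O)CH3: an acyloxy group → ester.
  CH(COOCH3): pendant –COOCH3: carbonyl C bonded to C and –OCH3 → ester.
  CH=CH2: C=C double bond → alkene.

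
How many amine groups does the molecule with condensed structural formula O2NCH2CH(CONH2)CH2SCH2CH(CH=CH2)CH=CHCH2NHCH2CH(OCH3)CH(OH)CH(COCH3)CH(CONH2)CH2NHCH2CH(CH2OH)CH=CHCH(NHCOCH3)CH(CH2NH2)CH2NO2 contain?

Working along the chain:
  O2NCH2: –NO2 on carbon → nitro group.
  CH(CONH2): pendant –CONH2: carbonyl C bonded to C and N → amide.
  CH2SCH2: C–S–C linkage → sulfide (thioether).
  CH(CH=CH2): pendant –CH=CH2: C=C double bond → alkene.
  CH=CH: C=C double bond → alkene.
  CH2NHCH2: C–N–C with sp³ carbons and no adjacent C=O → amine (secondary).
  CH(OCH3): pendant –OCH3: C–O–C with sp³ C, no adjacent C=O → ether.
  CH(OH): –OH on an sp³ carbon → alcohol (secondary).
  CH(COCH3): pendant –COCH3: carbonyl C bonded to two carbons → ketone.
  CH(CONH2): pendant –CONH2: carbonyl C bonded to C and N → amide.
  CH2NHCH2: C–N–C with sp³ carbons and no adjacent C=O → amine (secondary).
  CH(CH2OH): pendant –CH2OH on an sp³ backbone C → alcohol.
  CH=CH: C=C double bond → alkene.
  CH(NHCOCH3): pendant –NHC(=O)CH3: N bonded to a carbonyl → amide (not amine).
  CH(CH2NH2): pendant –CH2NH2: N on sp³ C, no adjacent C=O → amine.
  CH2NO2: –NO2 on carbon → nitro group.
Amine appears at: CH2NHCH2, CH2NHCH2, CH(CH2NH2) → 3.

3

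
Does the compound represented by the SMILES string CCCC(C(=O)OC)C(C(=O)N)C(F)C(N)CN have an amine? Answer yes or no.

Reading the structure from left to right:
  CH(COOCH3): pendant –COOCH3: carbonyl C bonded to C and –OCH3 → ester.
  CH(CONH2): pendant –CONH2: carbonyl C bonded to C and N → amide.
  CH(F): halogen on an sp³ carbon → alkyl halide.
  CH(NH2): –NH2 on an sp³ carbon with no adjacent C=O → amine.
  CH2NH2: –NH2 on an sp³ carbon with no adjacent C=O → amine.
The CH(NH2) segment supplies the amine: –NH2 on an sp³ carbon with no adjacent C=O → amine.

yes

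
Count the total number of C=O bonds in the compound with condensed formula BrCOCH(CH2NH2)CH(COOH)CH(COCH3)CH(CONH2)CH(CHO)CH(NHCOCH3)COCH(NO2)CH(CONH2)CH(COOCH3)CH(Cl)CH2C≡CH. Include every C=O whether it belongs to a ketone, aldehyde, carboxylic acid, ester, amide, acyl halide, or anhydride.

9

BrCO: acyl halide, 1 C=O (running total 1).
CH(COOH): carboxylic acid, 1 C=O (running total 2).
CH(COCH3): ketone, 1 C=O (running total 3).
CH(CONH2): amide, 1 C=O (running total 4).
CH(CHO): aldehyde, 1 C=O (running total 5).
CH(NHCOCH3): amide, 1 C=O (running total 6).
CO: ketone, 1 C=O (running total 7).
CH(CONH2): amide, 1 C=O (running total 8).
CH(COOCH3): ester, 1 C=O (running total 9).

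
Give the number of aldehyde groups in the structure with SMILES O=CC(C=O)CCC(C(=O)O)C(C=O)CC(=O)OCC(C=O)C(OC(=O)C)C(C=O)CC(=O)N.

terminal –CHO: carbonyl C bonded to H and C → aldehyde.
pendant –CHO: carbonyl C bonded to C and H → aldehyde.
pendant –COOH: carbonyl C bonded to C and –OH → carboxylic acid.
pendant –CHO: carbonyl C bonded to C and H → aldehyde.
–C(=O)–O–C with C on the carbonyl side → ester.
pendant –CHO: carbonyl C bonded to C and H → aldehyde.
pendant –OC(=O)CH3: an acyloxy group → ester.
pendant –CHO: carbonyl C bonded to C and H → aldehyde.
–C(=O)NH2: carbonyl C bonded to C and to N → amide (the N is not a separate amine).
Aldehyde appears at: OHC, CH(CHO), CH(CHO), CH(CHO), CH(CHO) → 5.

5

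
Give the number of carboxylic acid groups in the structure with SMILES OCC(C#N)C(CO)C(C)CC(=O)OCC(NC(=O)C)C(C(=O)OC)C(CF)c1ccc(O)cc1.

0

Taking each segment in turn:
  HOCH2: HO– on an sp³ carbon → alcohol.
  CH(CN): pendant –C≡N: nitrile.
  CH(CH2OH): pendant –CH2OH on an sp³ backbone C → alcohol.
  CH2COOCH2: –C(=O)–O–C with C on the carbonyl side → ester.
  CH(NHCOCH3): pendant –NHC(=O)CH3: N bonded to a carbonyl → amide (not amine).
  CH(COOCH3): pendant –COOCH3: carbonyl C bonded to C and –OCH3 → ester.
  CH(CH2F): pendant –CH2X: halogen on sp³ carbon → alkyl halide.
  C6H4OH: –OH attached directly to an aromatic ring → phenol (not alcohol); the ring itself is an arene.
No segment is a carboxylic acid: HOCH2 is alcohol, not carboxylic acid; CH(CH2OH) is alcohol, not carboxylic acid; CH2COOCH2 is ester, not carboxylic acid. → 0.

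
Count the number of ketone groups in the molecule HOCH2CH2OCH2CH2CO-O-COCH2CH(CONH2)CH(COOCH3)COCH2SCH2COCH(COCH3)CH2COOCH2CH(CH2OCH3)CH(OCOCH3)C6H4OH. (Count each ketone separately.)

3

Reading the structure from left to right:
  HOCH2: HO– on an sp³ carbon → alcohol.
  CH2OCH2: C–O–C with sp³ carbons on both sides and no adjacent C=O → ether.
  CH2CO-O-COCH2: two acyl groups sharing one oxygen, –C(=O)–O–C(=O)– → anhydride.
  CH(CONH2): pendant –CONH2: carbonyl C bonded to C and N → amide.
  CH(COOCH3): pendant –COOCH3: carbonyl C bonded to C and –OCH3 → ester.
  CO: –C(=O)– with carbon on both sides → ketone.
  CH2SCH2: C–S–C linkage → sulfide (thioether).
  CO: –C(=O)– with carbon on both sides → ketone.
  CH(COCH3): pendant –COCH3: carbonyl C bonded to two carbons → ketone.
  CH2COOCH2: –C(=O)–O–C with C on the carbonyl side → ester.
  CH(CH2OCH3): pendant –CH2OCH3: C–O–C linkage → ether.
  CH(OCOCH3): pendant –OC(=O)CH3: an acyloxy group → ester.
  C6H4OH: –OH attached directly to an aromatic ring → phenol (not alcohol); the ring itself is an arene.
Ketone appears at: CO, CO, CH(COCH3) → 3.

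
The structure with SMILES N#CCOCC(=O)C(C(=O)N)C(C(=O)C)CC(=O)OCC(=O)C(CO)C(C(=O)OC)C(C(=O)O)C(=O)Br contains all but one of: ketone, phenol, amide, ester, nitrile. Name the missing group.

phenol

nitrile: present (N≡C — N≡C–: carbon triple-bonded to nitrogen → nitrile).
ketone: present (CO — –C(=O)– with carbon on both sides → ketone).
amide: present (CH(CONH2) — pendant –CONH2: carbonyl C bonded to C and N → amide).
ester: present (CH2COOCH2 — –C(=O)–O–C with C on the carbonyl side → ester).
phenol: absent. In CH(CH2OH), the –OH is on an sp³ carbon, not on an aromatic ring, so it is an alcohol.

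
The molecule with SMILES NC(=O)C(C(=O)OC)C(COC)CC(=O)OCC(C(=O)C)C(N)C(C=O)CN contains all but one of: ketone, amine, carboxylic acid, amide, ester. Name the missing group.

amine: present (CH(NH2) — –NH2 on an sp³ carbon with no adjacent C=O → amine).
amide: present (H2NCO — –C(=O)NH2: carbonyl C bonded to C and to N → amide (the N is not a separate amine)).
ketone: present (CH(COCH3) — pendant –COCH3: carbonyl C bonded to two carbons → ketone).
ester: present (CH(COOCH3) — pendant –COOCH3: carbonyl C bonded to C and –OCH3 → ester).
carboxylic acid: absent. In each of CH(COOCH3) and CH2COOCH2, the acyl oxygen is bonded to carbon (–O–C), not to H, so this is an ester. In H2NCO, the carbonyl is bonded to nitrogen, not to –OH; that is an amide.

carboxylic acid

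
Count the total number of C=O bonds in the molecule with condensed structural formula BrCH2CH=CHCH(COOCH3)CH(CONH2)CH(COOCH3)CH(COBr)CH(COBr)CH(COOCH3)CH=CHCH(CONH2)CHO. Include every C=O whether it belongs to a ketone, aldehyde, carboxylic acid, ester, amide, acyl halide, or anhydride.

8

CH(COOCH3): ester, 1 C=O (running total 1).
CH(CONH2): amide, 1 C=O (running total 2).
CH(COOCH3): ester, 1 C=O (running total 3).
CH(COBr): acyl halide, 1 C=O (running total 4).
CH(COBr): acyl halide, 1 C=O (running total 5).
CH(COOCH3): ester, 1 C=O (running total 6).
CH(CONH2): amide, 1 C=O (running total 7).
CHO: aldehyde, 1 C=O (running total 8).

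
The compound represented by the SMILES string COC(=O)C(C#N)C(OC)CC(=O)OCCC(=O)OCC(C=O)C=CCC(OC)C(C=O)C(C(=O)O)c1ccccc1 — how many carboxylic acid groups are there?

Taking each segment in turn:
  CH3OOC: CH3O–C(=O)–: carbonyl C bonded to C and to –OCH3 → ester (not ketone + ether).
  CH(CN): pendant –C≡N: nitrile.
  CH(OCH3): pendant –OCH3: C–O–C with sp³ C, no adjacent C=O → ether.
  CH2COOCH2: –C(=O)–O–C with C on the carbonyl side → ester.
  CH2COOCH2: –C(=O)–O–C with C on the carbonyl side → ester.
  CH(CHO): pendant –CHO: carbonyl C bonded to C and H → aldehyde.
  CH=CH: C=C double bond → alkene.
  CH(OCH3): pendant –OCH3: C–O–C with sp³ C, no adjacent C=O → ether.
  CH(CHO): pendant –CHO: carbonyl C bonded to C and H → aldehyde.
  CH(COOH): pendant –COOH: carbonyl C bonded to C and –OH → carboxylic acid.
  C6H5: –C6H5 phenyl ring → arene.
Carboxylic acid appears at: CH(COOH) → 1.

1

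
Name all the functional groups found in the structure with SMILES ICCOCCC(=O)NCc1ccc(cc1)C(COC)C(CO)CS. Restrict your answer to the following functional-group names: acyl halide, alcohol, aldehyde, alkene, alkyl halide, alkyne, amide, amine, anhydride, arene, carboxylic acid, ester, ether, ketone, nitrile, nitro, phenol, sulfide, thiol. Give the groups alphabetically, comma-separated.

alcohol, alkyl halide, amide, arene, ether, thiol

halogen on an sp³ carbon → alkyl halide.
C–O–C with sp³ carbons on both sides and no adjacent C=O → ether.
–C(=O)–N– linkage → amide (the N is not an amine).
para-disubstituted benzene ring → arene.
pendant –CH2OCH3: C–O–C linkage → ether.
pendant –CH2OH on an sp³ backbone C → alcohol.
–SH on an sp³ carbon → thiol.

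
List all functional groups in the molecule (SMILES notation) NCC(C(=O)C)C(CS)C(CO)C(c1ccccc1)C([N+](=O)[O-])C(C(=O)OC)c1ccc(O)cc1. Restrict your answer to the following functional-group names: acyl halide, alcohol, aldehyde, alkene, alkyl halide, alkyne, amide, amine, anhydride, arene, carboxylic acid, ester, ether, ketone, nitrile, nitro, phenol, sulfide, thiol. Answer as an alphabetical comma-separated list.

–NH2 on an sp³ carbon with no adjacent C=O → amine.
pendant –COCH3: carbonyl C bonded to two carbons → ketone.
pendant –CH2SH → thiol.
pendant –CH2OH on an sp³ backbone C → alcohol.
pendant –C6H5: benzene ring → arene.
–NO2 on an sp³ carbon → nitro (the N=O is not a carbonyl).
pendant –COOCH3: carbonyl C bonded to C and –OCH3 → ester.
–OH attached directly to an aromatic ring → phenol (not alcohol); the ring itself is an arene.

alcohol, amine, arene, ester, ketone, nitro, phenol, thiol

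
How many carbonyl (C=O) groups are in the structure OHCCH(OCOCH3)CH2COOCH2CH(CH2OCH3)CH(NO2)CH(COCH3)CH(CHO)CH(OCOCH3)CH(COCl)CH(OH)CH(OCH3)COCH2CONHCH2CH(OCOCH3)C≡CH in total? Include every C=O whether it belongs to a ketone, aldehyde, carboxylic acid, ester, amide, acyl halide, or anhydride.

OHC: aldehyde, 1 C=O (running total 1).
CH(OCOCH3): ester, 1 C=O (running total 2).
CH2COOCH2: ester, 1 C=O (running total 3).
CH(COCH3): ketone, 1 C=O (running total 4).
CH(CHO): aldehyde, 1 C=O (running total 5).
CH(OCOCH3): ester, 1 C=O (running total 6).
CH(COCl): acyl halide, 1 C=O (running total 7).
CO: ketone, 1 C=O (running total 8).
CH2CONHCH2: amide, 1 C=O (running total 9).
CH(OCOCH3): ester, 1 C=O (running total 10).

10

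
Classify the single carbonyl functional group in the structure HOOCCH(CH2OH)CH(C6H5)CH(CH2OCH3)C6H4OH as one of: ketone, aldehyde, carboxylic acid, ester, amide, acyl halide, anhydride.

The carbonyl is in the HOOC segment: –COOH: carbonyl C bonded to –OH and C → carboxylic acid (the –OH is not a separate alcohol).

carboxylic acid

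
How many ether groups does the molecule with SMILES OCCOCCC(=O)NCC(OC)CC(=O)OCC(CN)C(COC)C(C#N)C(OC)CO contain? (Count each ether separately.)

4

Working along the chain:
  HOCH2: HO– on an sp³ carbon → alcohol.
  CH2OCH2: C–O–C with sp³ carbons on both sides and no adjacent C=O → ether.
  CH2CONHCH2: –C(=O)–N– linkage → amide (the N is not an amine).
  CH(OCH3): pendant –OCH3: C–O–C with sp³ C, no adjacent C=O → ether.
  CH2COOCH2: –C(=O)–O–C with C on the carbonyl side → ester.
  CH(CH2NH2): pendant –CH2NH2: N on sp³ C, no adjacent C=O → amine.
  CH(CH2OCH3): pendant –CH2OCH3: C–O–C linkage → ether.
  CH(CN): pendant –C≡N: nitrile.
  CH(OCH3): pendant –OCH3: C–O–C with sp³ C, no adjacent C=O → ether.
  CH2OH: –OH on an sp³ carbon → alcohol.
Ether appears at: CH2OCH2, CH(OCH3), CH(CH2OCH3), CH(OCH3) → 4.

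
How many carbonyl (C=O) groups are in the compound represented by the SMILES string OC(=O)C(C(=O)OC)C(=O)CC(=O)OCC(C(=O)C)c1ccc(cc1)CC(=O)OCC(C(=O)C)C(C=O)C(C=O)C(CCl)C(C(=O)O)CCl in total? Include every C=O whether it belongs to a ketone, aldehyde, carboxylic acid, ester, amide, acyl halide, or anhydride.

10

HOOC: carboxylic acid, 1 C=O (running total 1).
CH(COOCH3): ester, 1 C=O (running total 2).
CO: ketone, 1 C=O (running total 3).
CH2COOCH2: ester, 1 C=O (running total 4).
CH(COCH3): ketone, 1 C=O (running total 5).
CH2COOCH2: ester, 1 C=O (running total 6).
CH(COCH3): ketone, 1 C=O (running total 7).
CH(CHO): aldehyde, 1 C=O (running total 8).
CH(CHO): aldehyde, 1 C=O (running total 9).
CH(COOH): carboxylic acid, 1 C=O (running total 10).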